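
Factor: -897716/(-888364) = 19^(-1) * 11689^(-1) * 224429^1 = 224429/222091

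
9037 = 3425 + 5612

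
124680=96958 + 27722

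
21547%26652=21547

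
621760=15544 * 40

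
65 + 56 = 121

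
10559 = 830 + 9729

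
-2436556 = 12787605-15224161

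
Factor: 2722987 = 2722987^1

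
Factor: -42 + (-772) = -1*2^1*11^1*37^1 = -814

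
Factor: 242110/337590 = 3^(-2)*11^(-1)*71^1 = 71/99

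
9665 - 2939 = 6726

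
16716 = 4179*4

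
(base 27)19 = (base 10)36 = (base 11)33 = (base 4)210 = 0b100100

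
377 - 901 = -524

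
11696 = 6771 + 4925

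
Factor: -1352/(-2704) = 2^(-1) = 1/2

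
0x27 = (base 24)1f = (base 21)1i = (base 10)39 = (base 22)1h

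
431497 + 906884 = 1338381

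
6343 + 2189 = 8532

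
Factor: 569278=2^1 * 19^1 * 71^1 * 211^1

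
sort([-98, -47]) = [-98, -47]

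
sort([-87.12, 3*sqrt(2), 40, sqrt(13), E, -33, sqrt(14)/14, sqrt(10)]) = [-87.12, -33, sqrt(14)/14, E, sqrt(10), sqrt(13), 3*sqrt(2), 40]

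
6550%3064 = 422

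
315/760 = 63/152 ≈ 0.414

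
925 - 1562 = -637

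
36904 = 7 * 5272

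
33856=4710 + 29146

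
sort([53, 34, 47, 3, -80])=[-80, 3, 34, 47, 53]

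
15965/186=85 + 5/6 ≈ 85.83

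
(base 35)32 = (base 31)3e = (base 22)4j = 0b1101011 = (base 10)107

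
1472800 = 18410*80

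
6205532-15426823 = -9221291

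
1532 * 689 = 1055548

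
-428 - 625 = -1053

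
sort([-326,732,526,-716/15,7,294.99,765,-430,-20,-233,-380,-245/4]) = [-430,-380,-326,-233,-245/4,-716/15,-20,7,294.99,526,732,765]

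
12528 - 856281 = -843753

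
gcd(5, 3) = 1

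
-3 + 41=38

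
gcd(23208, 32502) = 6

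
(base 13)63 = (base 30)2l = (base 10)81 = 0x51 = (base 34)2d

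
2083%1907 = 176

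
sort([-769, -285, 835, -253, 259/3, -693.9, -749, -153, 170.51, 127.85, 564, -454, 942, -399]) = [-769, -749, -693.9, -454, -399, -285, -253, -153, 259/3, 127.85, 170.51, 564, 835, 942]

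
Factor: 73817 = 97^1 * 761^1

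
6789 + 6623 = 13412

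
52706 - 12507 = 40199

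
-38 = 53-91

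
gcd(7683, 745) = 1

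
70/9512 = 35/4756 ≈ 0.00736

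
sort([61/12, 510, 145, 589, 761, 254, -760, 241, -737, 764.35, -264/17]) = [-760, -737, -264/17, 61/12, 145, 241, 254, 510, 589, 761, 764.35]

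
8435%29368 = 8435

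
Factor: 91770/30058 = 3^1 * 5^1 * 23^1 * 113^(-1) = 345/113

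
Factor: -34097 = -1 * 7^1 * 4871^1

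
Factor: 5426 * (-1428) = -1 * 2^3 * 3^1 * 7^1 * 17^1 * 2713^1 = -7748328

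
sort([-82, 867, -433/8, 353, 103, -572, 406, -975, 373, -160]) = [-975, -572, -160, -82, -433/8, 103, 353, 373, 406, 867]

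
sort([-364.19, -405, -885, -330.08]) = [-885, -405, -364.19, -330.08]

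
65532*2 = 131064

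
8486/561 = 15 + 71/561≈15.13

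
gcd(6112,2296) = 8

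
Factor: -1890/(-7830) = 7^1 * 29^(-1) = 7/29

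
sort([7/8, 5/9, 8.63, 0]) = [0, 5/9, 7/8, 8.63]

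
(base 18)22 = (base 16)26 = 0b100110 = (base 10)38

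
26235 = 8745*3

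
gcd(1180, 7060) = 20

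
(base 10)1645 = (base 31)1m2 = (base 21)3f7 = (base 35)1c0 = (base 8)3155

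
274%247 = 27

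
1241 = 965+276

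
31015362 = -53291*(-582)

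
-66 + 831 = 765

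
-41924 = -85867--43943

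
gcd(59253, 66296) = 1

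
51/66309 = 17/22103 ≈ 0.000769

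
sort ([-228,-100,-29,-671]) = [-671,-228,-100,-29]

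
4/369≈0.0108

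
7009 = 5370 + 1639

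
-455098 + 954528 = 499430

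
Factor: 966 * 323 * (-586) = -1 * 2^2 * 3^1 * 7^1 * 17^1 * 19^1 * 23^1 * 293^1 = -182842548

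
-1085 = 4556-5641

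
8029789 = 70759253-62729464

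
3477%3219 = 258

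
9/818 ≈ 0.0110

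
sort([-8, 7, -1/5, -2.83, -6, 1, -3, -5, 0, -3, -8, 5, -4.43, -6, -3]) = [-8, -8, -6, -6, -5, -4.43, -3, -3, -3, -2.83, -1/5, 0, 1, 5, 7]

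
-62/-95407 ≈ 0.000650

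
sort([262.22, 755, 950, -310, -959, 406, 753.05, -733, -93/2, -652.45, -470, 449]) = [-959, -733, -652.45, -470, -310, -93/2, 262.22, 406, 449, 753.05, 755, 950]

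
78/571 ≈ 0.137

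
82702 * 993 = 82123086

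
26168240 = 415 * 63056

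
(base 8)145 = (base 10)101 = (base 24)45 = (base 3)10202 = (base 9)122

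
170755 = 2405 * 71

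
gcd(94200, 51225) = 75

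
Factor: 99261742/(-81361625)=-1*2^1*5^(-3)*17^1*53^(-1)*12281^(-1)*2919463^1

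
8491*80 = 679280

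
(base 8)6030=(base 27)46i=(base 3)11020200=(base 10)3096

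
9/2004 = 3/668≈0.00449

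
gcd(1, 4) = 1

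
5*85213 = 426065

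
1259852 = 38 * 33154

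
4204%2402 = 1802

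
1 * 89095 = 89095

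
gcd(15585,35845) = 5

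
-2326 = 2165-4491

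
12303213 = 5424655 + 6878558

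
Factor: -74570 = -1 * 2^1 * 5^1 * 7457^1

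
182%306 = 182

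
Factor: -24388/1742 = -1 * 2^1 * 7^1 = -14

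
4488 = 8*561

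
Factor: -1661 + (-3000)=-1*59^1*79^1=-4661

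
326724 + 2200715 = 2527439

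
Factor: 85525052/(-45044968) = -1*2^(-1)*17^(-1)*211^1*101333^1*331213^(-1) = -21381263/11261242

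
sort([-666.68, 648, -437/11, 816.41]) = [-666.68, -437/11, 648, 816.41]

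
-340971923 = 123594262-464566185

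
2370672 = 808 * 2934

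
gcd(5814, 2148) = 6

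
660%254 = 152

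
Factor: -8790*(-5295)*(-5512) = -1*2^4*3^2*5^2*13^1*53^1*293^1*353^1 = -256545291600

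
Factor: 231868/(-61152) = -1*2^(-3)*3^(-1)*7^1*13^1 = -91/24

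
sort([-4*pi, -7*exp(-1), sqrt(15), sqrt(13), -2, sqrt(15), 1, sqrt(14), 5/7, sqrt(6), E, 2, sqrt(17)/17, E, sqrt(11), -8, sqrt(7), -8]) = [-4*pi, -8, -8, -7*exp(-1), -2, sqrt(17)/17, 5/7, 1, 2, sqrt(6), sqrt(7), E, E, sqrt(11), sqrt(13), sqrt(14), sqrt(15), sqrt(15)]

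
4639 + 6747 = 11386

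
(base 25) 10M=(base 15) 2D2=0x287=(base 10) 647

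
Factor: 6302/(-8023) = -1*2^1*23^1*71^(-1)*113^(-1)*137^1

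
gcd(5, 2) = 1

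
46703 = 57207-10504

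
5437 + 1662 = 7099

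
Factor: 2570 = 2^1 * 5^1 * 257^1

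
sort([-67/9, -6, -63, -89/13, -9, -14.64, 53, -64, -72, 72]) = [-72, -64, -63, -14.64, -9, -67/9, -89/13, -6, 53, 72]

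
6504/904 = 813/113 ≈ 7.19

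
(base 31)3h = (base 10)110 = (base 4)1232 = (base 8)156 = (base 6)302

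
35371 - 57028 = -21657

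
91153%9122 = 9055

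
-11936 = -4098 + -7838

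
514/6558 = 257/3279 ≈ 0.0784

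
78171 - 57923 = 20248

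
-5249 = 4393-9642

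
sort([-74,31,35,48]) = [-74,31,35,48]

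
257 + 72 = 329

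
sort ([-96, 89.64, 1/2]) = [-96, 1/2, 89.64]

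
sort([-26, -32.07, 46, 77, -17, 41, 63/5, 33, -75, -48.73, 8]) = [-75, -48.73, -32.07, -26, -17, 8, 63/5, 33, 41, 46, 77]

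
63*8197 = 516411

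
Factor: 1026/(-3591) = -1*2^1*7^(-1) = -2/7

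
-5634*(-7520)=42367680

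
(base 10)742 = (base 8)1346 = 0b1011100110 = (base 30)om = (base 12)51a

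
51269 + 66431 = 117700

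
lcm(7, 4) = 28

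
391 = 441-50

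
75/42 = 25/14≈1.79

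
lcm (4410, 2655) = 260190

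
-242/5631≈-0.0430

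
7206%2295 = 321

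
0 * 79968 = 0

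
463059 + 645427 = 1108486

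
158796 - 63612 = 95184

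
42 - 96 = -54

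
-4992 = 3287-8279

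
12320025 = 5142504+7177521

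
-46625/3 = -15541-2/3 ≈ -15541.67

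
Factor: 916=2^2 * 229^1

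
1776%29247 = 1776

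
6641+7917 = 14558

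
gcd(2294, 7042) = 2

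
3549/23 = 154 + 7/23 ≈ 154.30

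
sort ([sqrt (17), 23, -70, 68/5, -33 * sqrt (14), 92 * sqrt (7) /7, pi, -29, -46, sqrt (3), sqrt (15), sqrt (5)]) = [-33 * sqrt (14), -70, -46, -29, sqrt (3), sqrt (5), pi, sqrt (15), sqrt (17), 68/5, 23, 92 * sqrt (7) /7]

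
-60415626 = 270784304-331199930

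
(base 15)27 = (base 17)23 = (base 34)13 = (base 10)37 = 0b100101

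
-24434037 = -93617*261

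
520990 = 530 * 983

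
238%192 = 46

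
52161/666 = 78+71/222 ≈ 78.32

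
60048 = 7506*8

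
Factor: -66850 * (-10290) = 2^2 * 3^1 * 5^3 * 7^4 * 191^1 = 687886500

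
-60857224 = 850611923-911469147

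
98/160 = 49/80 ≈ 0.613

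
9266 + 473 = 9739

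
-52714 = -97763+45049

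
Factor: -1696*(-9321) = 2^5*3^1*13^1*53^1*239^1 = 15808416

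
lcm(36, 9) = 36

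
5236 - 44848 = -39612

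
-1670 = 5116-6786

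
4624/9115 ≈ 0.507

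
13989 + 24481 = 38470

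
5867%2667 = 533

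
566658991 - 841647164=-274988173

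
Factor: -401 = -1 * 401^1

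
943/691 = 1 + 252/691≈1.36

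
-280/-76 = 70/19 ≈ 3.68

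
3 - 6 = -3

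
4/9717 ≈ 0.000412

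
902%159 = 107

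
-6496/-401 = 16 + 80/401 ≈ 16.20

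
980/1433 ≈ 0.684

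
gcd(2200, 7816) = 8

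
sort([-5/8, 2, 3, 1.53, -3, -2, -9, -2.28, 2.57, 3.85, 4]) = [-9, -3, -2.28, -2, -5/8, 1.53, 2, 2.57, 3, 3.85, 4]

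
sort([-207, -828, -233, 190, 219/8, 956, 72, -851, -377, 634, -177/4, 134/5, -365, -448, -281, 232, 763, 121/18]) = [-851, -828, -448, -377, -365, -281, -233, -207, -177/4, 121/18, 134/5, 219/8, 72, 190, 232, 634, 763, 956]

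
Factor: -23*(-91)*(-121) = -1*7^1*11^2*13^1*23^1 = -253253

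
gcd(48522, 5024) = 2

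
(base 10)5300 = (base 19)eci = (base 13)2549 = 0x14b4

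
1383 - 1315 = 68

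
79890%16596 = 13506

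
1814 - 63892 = -62078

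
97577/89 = 1096 + 33/89 ≈ 1096.37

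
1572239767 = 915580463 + 656659304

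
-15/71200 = -3/14240≈-0.000211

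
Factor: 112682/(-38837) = -1 * 2^1 * 71^(-1) * 103^1 = -206/71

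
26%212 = 26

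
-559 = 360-919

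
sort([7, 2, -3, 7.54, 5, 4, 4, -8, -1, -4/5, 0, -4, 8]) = [-8, -4, -3, -1, -4/5, 0, 2, 4, 4, 5, 7, 7.54, 8]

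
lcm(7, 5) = 35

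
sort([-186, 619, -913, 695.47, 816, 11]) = [-913, -186, 11, 619, 695.47, 816]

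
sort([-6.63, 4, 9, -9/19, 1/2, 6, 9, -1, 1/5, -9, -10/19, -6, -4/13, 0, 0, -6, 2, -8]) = [-9, -8, -6.63, -6, -6, -1, -10/19, -9/19, -4/13, 0, 0, 1/5, 1/2, 2, 4, 6, 9, 9]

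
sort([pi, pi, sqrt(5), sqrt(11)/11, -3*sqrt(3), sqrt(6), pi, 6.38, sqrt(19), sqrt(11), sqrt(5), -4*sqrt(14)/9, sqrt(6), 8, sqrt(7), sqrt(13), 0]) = [-3*sqrt(3), -4*sqrt(14)/9, 0, sqrt(11)/11, sqrt(5), sqrt(5), sqrt(6), sqrt(6), sqrt(7), pi, pi, pi, sqrt(11), sqrt(13), sqrt(19), 6.38, 8]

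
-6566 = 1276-7842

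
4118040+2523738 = 6641778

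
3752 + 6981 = 10733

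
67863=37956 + 29907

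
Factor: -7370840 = -1*2^3*5^1*184271^1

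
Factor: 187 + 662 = 3^1*283^1 = 849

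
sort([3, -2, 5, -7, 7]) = [-7, -2, 3, 5, 7]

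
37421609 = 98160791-60739182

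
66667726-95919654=-29251928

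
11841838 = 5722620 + 6119218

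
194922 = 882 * 221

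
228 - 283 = -55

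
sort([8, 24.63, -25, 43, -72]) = [-72, -25, 8, 24.63, 43]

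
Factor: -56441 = -1*7^1*11^1*733^1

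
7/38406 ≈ 0.000182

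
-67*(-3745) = 250915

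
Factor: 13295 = 5^1*2659^1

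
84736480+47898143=132634623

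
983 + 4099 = 5082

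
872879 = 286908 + 585971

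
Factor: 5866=2^1*7^1*419^1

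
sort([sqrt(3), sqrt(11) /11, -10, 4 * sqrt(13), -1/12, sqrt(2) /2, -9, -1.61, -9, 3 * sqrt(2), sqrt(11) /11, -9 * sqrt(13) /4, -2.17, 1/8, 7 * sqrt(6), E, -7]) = [-10, -9, -9, -9 * sqrt(13) /4, -7, -2.17, -1.61, -1/12, 1/8, sqrt(11) /11, sqrt(11) /11, sqrt(2) /2, sqrt(3), E, 3 * sqrt(2), 4 * sqrt(13), 7 * sqrt(6)]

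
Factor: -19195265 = -1 * 5^1 * 107^1 * 35879^1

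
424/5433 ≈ 0.0780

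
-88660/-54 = 44330/27 ≈ 1641.85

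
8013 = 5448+2565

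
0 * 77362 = 0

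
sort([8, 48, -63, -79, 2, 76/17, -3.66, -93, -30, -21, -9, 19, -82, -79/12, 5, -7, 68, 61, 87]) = [-93, -82, -79, -63, -30, -21, -9, -7, -79/12, -3.66, 2, 76/17, 5, 8, 19, 48, 61, 68, 87]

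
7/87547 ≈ 0.0000800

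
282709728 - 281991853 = 717875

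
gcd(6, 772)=2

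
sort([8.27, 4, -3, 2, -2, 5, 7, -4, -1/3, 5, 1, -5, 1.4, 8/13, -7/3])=[-5, -4, -3, -7/3, -2, -1/3, 8/13, 1, 1.4, 2, 4, 5, 5, 7, 8.27]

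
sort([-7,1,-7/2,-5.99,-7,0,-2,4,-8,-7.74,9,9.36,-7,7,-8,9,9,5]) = [-8,-8,-7.74,-7,-7,-7,-5.99,-7/2,-2,0,1,4,5,7,9,9,9,9.36]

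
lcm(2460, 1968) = 9840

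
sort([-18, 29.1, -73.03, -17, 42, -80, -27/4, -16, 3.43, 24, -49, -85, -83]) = [-85, -83, -80, -73.03, -49, -18, -17, -16, -27/4, 3.43, 24, 29.1, 42]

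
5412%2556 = 300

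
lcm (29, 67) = 1943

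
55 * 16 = 880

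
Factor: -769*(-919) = 769^1*919^1 = 706711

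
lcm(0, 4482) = 0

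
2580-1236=1344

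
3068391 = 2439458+628933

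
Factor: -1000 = -1*2^3*5^3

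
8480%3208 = 2064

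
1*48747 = 48747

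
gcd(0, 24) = 24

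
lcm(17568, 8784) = 17568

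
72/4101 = 24/1367 ≈ 0.0176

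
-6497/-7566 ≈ 0.859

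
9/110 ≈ 0.0818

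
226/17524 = 113/8762 ≈ 0.0129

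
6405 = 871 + 5534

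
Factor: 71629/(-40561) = -1 * 47^(-1) * 83^1 = -83/47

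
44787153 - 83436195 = -38649042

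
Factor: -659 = -1 * 659^1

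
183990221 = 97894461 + 86095760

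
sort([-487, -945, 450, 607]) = [-945, -487, 450, 607]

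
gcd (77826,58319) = 1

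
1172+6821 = 7993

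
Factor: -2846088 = -1 * 2^3 * 3^2 * 7^1 * 5647^1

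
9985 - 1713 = 8272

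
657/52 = 12 + 33/52 ≈ 12.63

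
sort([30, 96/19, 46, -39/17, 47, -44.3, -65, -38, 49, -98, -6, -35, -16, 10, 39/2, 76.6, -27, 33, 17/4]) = [-98, -65, -44.3, -38, -35, -27, -16, -6, -39/17, 17/4, 96/19, 10, 39/2, 30, 33, 46, 47, 49, 76.6]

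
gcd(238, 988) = 2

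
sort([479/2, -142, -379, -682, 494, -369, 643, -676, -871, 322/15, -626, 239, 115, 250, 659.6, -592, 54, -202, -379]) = [-871, -682, -676, -626, -592, -379, -379, -369, -202, -142, 322/15, 54, 115, 239, 479/2, 250, 494, 643, 659.6]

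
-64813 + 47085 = -17728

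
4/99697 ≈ 0.0000401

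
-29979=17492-47471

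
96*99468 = 9548928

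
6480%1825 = 1005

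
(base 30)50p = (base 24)7kd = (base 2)1000110101101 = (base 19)ca3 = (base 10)4525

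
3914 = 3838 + 76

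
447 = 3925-3478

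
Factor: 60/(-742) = -1 * 2^1 * 3^1 * 5^1 * 7^(-1) * 53^(-1) = -30/371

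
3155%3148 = 7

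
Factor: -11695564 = -1 * 2^2 * 19^1 * 153889^1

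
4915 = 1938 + 2977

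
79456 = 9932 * 8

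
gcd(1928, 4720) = 8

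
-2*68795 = -137590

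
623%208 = 207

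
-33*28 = -924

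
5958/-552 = -993/92 ≈ -10.79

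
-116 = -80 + -36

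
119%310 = 119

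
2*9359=18718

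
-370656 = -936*396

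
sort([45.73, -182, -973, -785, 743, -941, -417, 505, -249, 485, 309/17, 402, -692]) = [-973, -941, -785, -692, -417, -249, -182, 309/17, 45.73, 402, 485, 505, 743]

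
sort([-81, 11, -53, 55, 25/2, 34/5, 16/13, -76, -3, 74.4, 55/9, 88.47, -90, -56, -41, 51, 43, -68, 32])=[-90, -81, -76, -68, -56, -53, -41, -3, 16/13, 55/9, 34/5, 11, 25/2, 32, 43, 51, 55, 74.4, 88.47]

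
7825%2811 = 2203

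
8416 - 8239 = 177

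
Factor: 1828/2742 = 2^1*3^(-1) = 2/3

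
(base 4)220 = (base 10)40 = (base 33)17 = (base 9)44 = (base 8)50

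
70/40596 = 35/20298 ≈ 0.00172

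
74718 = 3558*21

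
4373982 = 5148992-775010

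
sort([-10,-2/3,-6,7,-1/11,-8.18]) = [-10,-8.18,-6,-2/3,-1/11,7]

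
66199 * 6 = 397194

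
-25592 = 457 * (-56)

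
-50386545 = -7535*6687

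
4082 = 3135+947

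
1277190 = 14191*90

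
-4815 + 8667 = 3852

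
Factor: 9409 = 97^2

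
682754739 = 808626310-125871571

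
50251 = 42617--7634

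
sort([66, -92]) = [-92, 66]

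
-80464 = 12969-93433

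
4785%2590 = 2195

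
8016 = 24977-16961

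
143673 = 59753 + 83920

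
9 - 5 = 4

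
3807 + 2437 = 6244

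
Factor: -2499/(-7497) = 3^(-1) = 1/3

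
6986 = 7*998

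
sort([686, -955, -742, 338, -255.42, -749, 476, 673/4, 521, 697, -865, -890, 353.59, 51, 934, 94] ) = [-955, -890, -865, -749, -742, -255.42, 51, 94, 673/4, 338, 353.59, 476, 521, 686, 697, 934] 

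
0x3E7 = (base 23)1KA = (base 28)17J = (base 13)5BB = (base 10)999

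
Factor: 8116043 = 13^1*624311^1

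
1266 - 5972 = -4706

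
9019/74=121+65/74 ≈ 121.88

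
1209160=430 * 2812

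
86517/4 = 21629 + 1/4 = 21629.25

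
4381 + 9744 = 14125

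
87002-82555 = 4447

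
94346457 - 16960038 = 77386419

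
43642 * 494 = 21559148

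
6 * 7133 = 42798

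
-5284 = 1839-7123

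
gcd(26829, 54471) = 813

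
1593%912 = 681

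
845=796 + 49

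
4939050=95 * 51990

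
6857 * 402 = 2756514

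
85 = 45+40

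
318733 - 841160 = -522427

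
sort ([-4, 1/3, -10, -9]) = [-10, -9, -4, 1/3]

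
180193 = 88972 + 91221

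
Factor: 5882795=5^1*29^2*1399^1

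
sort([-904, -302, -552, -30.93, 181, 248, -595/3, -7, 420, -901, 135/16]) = [-904, -901, -552, -302, -595/3, -30.93, -7, 135/16, 181, 248, 420]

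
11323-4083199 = -4071876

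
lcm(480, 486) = 38880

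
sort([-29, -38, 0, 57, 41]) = [-38, -29, 0, 41, 57]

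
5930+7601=13531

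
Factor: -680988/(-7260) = 5^(-1)*7^1*67^1 = 469/5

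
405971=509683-103712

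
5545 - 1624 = 3921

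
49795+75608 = 125403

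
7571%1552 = 1363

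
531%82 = 39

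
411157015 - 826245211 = -415088196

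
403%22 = 7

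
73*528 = 38544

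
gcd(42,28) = 14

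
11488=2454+9034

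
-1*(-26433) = 26433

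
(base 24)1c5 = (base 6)4005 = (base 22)1hb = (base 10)869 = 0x365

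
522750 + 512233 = 1034983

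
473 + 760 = 1233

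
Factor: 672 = 2^5 * 3^1 * 7^1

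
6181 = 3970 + 2211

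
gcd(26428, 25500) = 4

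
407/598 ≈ 0.681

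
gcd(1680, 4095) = 105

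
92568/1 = 92568 = 92568.00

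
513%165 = 18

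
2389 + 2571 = 4960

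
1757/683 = 2 + 391/683 ≈ 2.57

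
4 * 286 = 1144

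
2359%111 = 28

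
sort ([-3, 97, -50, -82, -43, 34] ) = [-82, -50, -43, -3, 34, 97] 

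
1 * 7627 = 7627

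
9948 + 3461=13409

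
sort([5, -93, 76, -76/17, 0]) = [-93, -76/17, 0, 5, 76]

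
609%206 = 197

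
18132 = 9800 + 8332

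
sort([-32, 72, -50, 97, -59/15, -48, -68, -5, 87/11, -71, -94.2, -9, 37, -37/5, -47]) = [-94.2, -71, -68, -50, -48, -47, -32, -9, -37/5, -5, -59/15, 87/11, 37, 72, 97]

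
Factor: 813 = 3^1*271^1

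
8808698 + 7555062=16363760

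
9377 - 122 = 9255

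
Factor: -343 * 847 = -1 * 7^4 * 11^2 = -290521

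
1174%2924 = 1174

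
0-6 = -6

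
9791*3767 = 36882697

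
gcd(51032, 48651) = 1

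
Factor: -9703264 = -1 * 2^5 * 353^1 * 859^1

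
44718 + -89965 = -45247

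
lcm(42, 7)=42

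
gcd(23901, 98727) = 3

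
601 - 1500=-899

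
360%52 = 48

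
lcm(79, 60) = 4740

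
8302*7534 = 62547268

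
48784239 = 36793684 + 11990555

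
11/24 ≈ 0.458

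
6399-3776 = 2623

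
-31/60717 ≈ -0.000511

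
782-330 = 452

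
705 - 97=608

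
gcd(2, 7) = 1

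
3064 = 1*3064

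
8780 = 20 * 439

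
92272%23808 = 20848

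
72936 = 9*8104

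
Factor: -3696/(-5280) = 2^(-1)*5^(-1)*7^1 = 7/10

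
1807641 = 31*58311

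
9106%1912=1458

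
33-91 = -58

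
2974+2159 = 5133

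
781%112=109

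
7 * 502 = 3514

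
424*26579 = 11269496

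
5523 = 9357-3834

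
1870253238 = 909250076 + 961003162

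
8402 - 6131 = 2271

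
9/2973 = 3/991≈0.00303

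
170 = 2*85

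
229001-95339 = 133662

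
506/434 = 1 + 36/217 ≈ 1.17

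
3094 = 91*34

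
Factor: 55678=2^1*7^1*41^1*97^1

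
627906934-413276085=214630849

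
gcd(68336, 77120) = 16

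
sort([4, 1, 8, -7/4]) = [-7/4, 1, 4, 8]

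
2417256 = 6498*372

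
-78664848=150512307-229177155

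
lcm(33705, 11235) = 33705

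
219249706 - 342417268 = -123167562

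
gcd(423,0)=423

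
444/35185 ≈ 0.0126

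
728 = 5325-4597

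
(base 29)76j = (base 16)17c0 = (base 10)6080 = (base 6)44052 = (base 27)895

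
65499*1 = 65499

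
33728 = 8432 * 4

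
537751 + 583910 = 1121661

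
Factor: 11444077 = 17^1*47^1*14323^1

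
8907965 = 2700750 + 6207215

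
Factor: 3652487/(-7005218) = -1*2^(-1)*11^(-1)*318419^(-1)*3652487^1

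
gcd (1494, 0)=1494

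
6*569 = 3414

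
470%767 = 470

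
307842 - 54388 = 253454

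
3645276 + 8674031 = 12319307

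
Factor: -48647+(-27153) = -1 * 2^3 * 5^2 * 379^1 = -75800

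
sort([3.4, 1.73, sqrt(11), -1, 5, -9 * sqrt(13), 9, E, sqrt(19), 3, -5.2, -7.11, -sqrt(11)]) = [-9 * sqrt(13), -7.11, -5.2, -sqrt(11), -1, 1.73, E, 3, sqrt(11), 3.4, sqrt(19), 5, 9]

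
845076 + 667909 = 1512985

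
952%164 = 132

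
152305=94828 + 57477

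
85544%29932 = 25680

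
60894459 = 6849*8891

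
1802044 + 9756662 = 11558706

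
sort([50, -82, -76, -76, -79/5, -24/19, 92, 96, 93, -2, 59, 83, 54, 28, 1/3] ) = [-82, -76, -76, -79/5, -2, -24/19, 1/3, 28, 50, 54, 59, 83, 92, 93, 96] 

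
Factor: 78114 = 2^1 * 3^1 * 47^1 * 277^1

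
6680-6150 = 530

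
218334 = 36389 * 6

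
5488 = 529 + 4959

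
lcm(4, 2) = 4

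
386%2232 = 386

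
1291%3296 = 1291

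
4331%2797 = 1534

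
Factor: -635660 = -1*2^2*5^1*37^1*859^1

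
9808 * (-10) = -98080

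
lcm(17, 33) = 561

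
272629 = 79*3451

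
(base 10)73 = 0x49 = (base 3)2201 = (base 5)243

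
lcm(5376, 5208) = 166656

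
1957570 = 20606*95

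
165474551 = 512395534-346920983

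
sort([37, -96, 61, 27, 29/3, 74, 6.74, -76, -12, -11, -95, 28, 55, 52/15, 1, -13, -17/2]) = [-96, -95, -76, -13, -12, -11, -17/2, 1, 52/15, 6.74, 29/3, 27, 28, 37, 55, 61, 74]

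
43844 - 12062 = 31782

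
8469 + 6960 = 15429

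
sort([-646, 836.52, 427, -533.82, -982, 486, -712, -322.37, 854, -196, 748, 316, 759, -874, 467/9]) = [-982, -874, -712, -646, -533.82, -322.37, -196, 467/9, 316, 427, 486, 748, 759, 836.52, 854]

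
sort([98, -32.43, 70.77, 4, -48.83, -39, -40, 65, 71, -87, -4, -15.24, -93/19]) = [-87, -48.83, -40, -39, -32.43, -15.24, -93/19, -4, 4, 65, 70.77, 71, 98]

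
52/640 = 13/160 ≈ 0.0813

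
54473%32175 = 22298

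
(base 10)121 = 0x79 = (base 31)3s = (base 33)3m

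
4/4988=1/1247 ≈ 0.000802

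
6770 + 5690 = 12460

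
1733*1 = 1733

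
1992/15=664/5=132.80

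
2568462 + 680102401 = 682670863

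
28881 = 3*9627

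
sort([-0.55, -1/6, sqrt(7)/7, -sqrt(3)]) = [-sqrt(3), -0.55, -1/6, sqrt(7)/7]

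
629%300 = 29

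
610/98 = 6+11/49 ≈ 6.22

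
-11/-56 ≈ 0.196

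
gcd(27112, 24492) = 4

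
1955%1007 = 948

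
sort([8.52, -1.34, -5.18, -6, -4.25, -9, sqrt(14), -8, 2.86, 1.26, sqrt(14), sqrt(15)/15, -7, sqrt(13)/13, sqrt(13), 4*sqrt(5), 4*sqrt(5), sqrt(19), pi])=[-9, -8, -7, -6, -5.18, -4.25, -1.34, sqrt(15)/15, sqrt(13)/13, 1.26, 2.86, pi, sqrt(13), sqrt(14), sqrt(14), sqrt(19), 8.52, 4*sqrt(5), 4*sqrt(5)]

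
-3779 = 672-4451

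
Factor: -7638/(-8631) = 2^1 * 3^(-1) * 7^(-1) * 19^1 * 67^1 * 137^(-1) = 2546/2877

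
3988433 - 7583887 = -3595454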